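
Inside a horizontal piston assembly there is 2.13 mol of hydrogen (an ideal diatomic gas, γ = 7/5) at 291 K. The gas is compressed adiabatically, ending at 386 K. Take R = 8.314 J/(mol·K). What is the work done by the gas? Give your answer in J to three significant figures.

W ≈ -4210 J

Adiabatic ⇒ Q = 0, so W_by = −ΔU = nCᵥ(T₁ − T₂).
Cᵥ = 5R/2 = 20.79 J/(mol·K).
W = (2.13)(20.79)(291 − 386) = -4206 J.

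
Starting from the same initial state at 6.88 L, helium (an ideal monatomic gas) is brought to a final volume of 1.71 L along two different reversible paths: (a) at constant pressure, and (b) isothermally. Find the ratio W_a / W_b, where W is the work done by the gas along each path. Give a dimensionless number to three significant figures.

W_a / W_b ≈ 0.540

Path (a) isobaric: W = P₁(V₂ − V₁) → W_a/(P₁V₁) = -0.7515.
Path (b) isothermal: W = P₁V₁ ln(V₂/V₁) → W_b/(P₁V₁) = -1.392.
W_a / W_b = -0.7515 / -1.392 = 0.5398.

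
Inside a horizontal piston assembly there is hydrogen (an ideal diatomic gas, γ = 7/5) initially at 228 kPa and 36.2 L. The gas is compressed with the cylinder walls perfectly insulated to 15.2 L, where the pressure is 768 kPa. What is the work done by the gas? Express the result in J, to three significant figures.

W ≈ -8550 J

Adiabatic: W = (P₁V₁ − P₂V₂)/(γ − 1) with γ = 7/5.
P₁V₁ = 8254 J, P₂V₂ = 11674 J.
W = (8254 − 11674) / 0.4 = -8550 J.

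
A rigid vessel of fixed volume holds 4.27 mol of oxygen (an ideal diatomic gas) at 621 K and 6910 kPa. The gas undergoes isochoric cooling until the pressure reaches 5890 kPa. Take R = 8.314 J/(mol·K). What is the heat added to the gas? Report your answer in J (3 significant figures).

Q ≈ -8140 J

Constant volume ⇒ W = 0, so Q = ΔU = nCᵥΔT with Cᵥ = 5R/2 = 20.79 J/(mol·K).
At constant V, T₂/T₁ = P₂/P₁ ⇒ ΔT = T₁(P₂/P₁ − 1) = 621·(5890/6910 − 1) = -91.67 K.
ΔU = (4.27)(20.79)(-91.67) = -8136 J.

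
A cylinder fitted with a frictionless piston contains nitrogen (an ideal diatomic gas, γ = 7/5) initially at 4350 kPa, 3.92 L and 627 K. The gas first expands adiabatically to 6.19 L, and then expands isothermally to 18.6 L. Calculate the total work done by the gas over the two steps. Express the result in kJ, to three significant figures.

Step 1 (adiabatic): W = (P₁V₁ − P₂V₂)/(γ−1) = (17052 − 14204)/0.4 = 7120 J.
After step 1: P = 2295 kPa, V = 6.19 L, T = 522.3 K.
Step 2 (isothermal): W = P₁V₁ ln(V₂/V₁) = (14204) ln(18.6/6.19) = 15628 J.
W_total = 7120 + 15628 = 22747 J.

W_total ≈ 22.7 kJ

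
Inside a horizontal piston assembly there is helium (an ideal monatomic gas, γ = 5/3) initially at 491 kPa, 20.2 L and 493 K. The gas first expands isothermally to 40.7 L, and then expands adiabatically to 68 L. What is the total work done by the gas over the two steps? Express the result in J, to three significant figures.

W_total ≈ 11300 J

Step 1 (isothermal): W = P₁V₁ ln(V₂/V₁) = (9918) ln(40.7/20.2) = 6948 J.
After step 1: P = 243.7 kPa, V = 40.7 L, T = 493 K.
Step 2 (adiabatic): W = (P₁V₁ − P₂V₂)/(γ−1) = (9918 − 7044)/0.667 = 4311 J.
W_total = 6948 + 4311 = 11259 J.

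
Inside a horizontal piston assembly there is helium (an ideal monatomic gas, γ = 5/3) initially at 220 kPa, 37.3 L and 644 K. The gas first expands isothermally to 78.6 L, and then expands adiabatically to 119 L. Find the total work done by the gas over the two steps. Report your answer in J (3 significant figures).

W_total ≈ 9090 J

Step 1 (isothermal): W = P₁V₁ ln(V₂/V₁) = (8206) ln(78.6/37.3) = 6117 J.
After step 1: P = 104.4 kPa, V = 78.6 L, T = 644 K.
Step 2 (adiabatic): W = (P₁V₁ − P₂V₂)/(γ−1) = (8206 − 6224)/0.667 = 2973 J.
W_total = 6117 + 2973 = 9090 J.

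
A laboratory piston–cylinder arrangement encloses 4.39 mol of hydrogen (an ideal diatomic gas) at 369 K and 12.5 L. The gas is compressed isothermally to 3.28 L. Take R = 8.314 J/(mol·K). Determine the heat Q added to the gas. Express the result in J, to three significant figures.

Isothermal ⇒ ΔU = 0, so Q = W = nRT ln(V₂/V₁).
Q = (4.39)(8.314)(369) ln(3.28/12.5) = 13468 × -1.338 = -18019 J.

Q ≈ -18000 J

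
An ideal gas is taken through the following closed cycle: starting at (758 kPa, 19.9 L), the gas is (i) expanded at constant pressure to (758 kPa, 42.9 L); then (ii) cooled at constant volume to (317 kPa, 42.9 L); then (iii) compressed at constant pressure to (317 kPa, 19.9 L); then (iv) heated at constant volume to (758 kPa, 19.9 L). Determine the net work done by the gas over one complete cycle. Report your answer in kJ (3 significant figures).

W_net ≈ 10.1 kJ

Constant-volume legs do no work.
W(i) = (758)(42.9 − 19.9) = 17434 J; W(iii) = (317)(19.9 − 42.9) = -7291 J.
W_net = 17434 − 7291 = 10143 J (the clockwise enclosed area).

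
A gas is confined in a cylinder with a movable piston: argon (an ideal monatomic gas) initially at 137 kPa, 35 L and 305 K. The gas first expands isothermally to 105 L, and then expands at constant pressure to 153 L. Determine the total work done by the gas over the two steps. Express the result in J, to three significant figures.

W_total ≈ 7460 J

Step 1 (isothermal): W = P₁V₁ ln(V₂/V₁) = (4795) ln(105/35) = 5268 J.
After step 1: P = 45.67 kPa, V = 105 L, T = 305 K.
Step 2 (isobaric): W = PΔV = (45.67 kPa)(153 − 105 L) = 2192 J.
W_total = 5268 + 2192 = 7460 J.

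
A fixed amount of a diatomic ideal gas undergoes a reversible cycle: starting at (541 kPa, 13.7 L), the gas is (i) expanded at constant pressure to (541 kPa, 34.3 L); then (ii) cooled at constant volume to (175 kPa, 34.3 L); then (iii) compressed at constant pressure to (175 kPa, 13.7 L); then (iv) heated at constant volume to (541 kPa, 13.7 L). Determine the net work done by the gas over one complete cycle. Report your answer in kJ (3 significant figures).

Constant-volume legs do no work.
W(i) = (541)(34.3 − 13.7) = 11145 J; W(iii) = (175)(13.7 − 34.3) = -3605 J.
W_net = 11145 − 3605 = 7540 J (the clockwise enclosed area).

W_net ≈ 7.54 kJ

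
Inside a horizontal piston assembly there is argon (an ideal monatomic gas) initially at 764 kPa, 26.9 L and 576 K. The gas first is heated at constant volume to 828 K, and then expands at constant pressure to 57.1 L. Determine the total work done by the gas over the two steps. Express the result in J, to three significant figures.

W_total ≈ 33200 J

Step 1 (isochoric): W = 0 (constant volume).
After step 1: P = 1098 kPa (V unchanged).
Step 2 (isobaric): W = PΔV = (1098 kPa)(57.1 − 26.9 L) = 33167 J.
W_total = 0 + 33167 = 33167 J.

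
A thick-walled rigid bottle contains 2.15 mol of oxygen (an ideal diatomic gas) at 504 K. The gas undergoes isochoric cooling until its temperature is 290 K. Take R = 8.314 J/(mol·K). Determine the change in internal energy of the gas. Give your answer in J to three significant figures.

ΔU ≈ -9560 J

Constant volume ⇒ W = 0, so Q = ΔU = nCᵥΔT with Cᵥ = 5R/2 = 20.79 J/(mol·K).
ΔU = (2.15)(20.79)(290 − 504) = -9563 J.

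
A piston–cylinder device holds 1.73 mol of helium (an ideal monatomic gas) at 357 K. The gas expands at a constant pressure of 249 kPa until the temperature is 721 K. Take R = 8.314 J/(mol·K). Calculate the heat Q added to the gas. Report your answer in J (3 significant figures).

Q ≈ 13100 J

Isobaric: W = nRΔT = (1.73)(8.314)(364) = 5235 J.
ΔU = nCᵥΔT with Cᵥ = 3R/2: ΔU = (1.73)(12.47)(364) = 7853 J.
Q = ΔU + W = 7853 + 5235 = 13089 J.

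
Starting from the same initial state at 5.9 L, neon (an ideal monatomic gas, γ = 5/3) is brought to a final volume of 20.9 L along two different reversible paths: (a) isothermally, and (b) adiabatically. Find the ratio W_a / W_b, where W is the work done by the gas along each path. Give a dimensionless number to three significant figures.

W_a / W_b ≈ 1.48

Path (a) isothermal: W = P₁V₁ ln(V₂/V₁) → W_a/(P₁V₁) = 1.265.
Path (b) adiabatic: W = P₁V₁(1 − (V₁/V₂)^(γ−1))/(γ−1) → W_b/(P₁V₁) = 0.8545.
W_a / W_b = 1.265 / 0.8545 = 1.48.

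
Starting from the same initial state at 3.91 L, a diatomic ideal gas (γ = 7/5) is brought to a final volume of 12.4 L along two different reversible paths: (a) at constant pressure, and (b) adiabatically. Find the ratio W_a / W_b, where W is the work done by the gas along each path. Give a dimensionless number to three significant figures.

W_a / W_b ≈ 2.35

Path (a) isobaric: W = P₁(V₂ − V₁) → W_a/(P₁V₁) = 2.171.
Path (b) adiabatic: W = P₁V₁(1 − (V₁/V₂)^(γ−1))/(γ−1) → W_b/(P₁V₁) = 0.9244.
W_a / W_b = 2.171 / 0.9244 = 2.349.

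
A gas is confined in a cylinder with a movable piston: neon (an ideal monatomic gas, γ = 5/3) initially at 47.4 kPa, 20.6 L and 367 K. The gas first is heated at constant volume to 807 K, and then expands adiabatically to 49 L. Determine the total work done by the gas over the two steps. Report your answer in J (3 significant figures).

W_total ≈ 1410 J

Step 1 (isochoric): W = 0 (constant volume).
After step 1: P = 104.2 kPa (V unchanged).
Step 2 (adiabatic): W = (P₁V₁ − P₂V₂)/(γ−1) = (2147 − 1205)/0.667 = 1413 J.
W_total = 0 + 1413 = 1413 J.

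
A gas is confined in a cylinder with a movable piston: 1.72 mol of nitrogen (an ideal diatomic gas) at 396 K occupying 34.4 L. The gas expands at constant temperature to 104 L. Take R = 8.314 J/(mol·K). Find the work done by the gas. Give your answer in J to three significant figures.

W ≈ 6260 J

Isothermal: W = nRT ln(V₂/V₁).
W = (1.72)(8.314)(396) × ln(104/34.4)
  = 5663 × 1.106
W_by_gas = 6265 J.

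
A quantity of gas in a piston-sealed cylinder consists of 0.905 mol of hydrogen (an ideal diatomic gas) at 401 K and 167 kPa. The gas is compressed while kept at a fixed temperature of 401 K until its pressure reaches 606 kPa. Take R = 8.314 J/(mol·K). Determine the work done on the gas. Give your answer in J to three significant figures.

Isothermal process: W = nRT ln(V₂/V₁) = nRT ln(P₁/P₂).
W = (0.905)(8.314)(401) × ln(167/606)
  = 3017 × ln(0.2756) = 3017 × -1.289
W_by_gas = -3889 J; work on gas = −W_by = 3889 J.

W ≈ 3890 J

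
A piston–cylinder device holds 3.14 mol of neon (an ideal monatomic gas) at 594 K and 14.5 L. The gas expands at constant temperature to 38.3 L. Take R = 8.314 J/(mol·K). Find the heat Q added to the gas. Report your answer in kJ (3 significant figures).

Q ≈ 15.1 kJ

Isothermal ⇒ ΔU = 0, so Q = W = nRT ln(V₂/V₁).
Q = (3.14)(8.314)(594) ln(38.3/14.5) = 15507 × 0.9713 = 15062 J.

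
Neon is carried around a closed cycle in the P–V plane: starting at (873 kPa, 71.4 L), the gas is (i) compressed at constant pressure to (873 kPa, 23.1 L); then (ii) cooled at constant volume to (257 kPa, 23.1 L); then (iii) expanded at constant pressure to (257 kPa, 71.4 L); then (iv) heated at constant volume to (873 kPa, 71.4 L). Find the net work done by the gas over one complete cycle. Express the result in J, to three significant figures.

Constant-volume legs do no work.
W(i) = (873)(23.1 − 71.4) = -42166 J; W(iii) = (257)(71.4 − 23.1) = 12413 J.
W_net = -42166 + 12413 = -29753 J (the counter-clockwise enclosed area).

W_net ≈ -29800 J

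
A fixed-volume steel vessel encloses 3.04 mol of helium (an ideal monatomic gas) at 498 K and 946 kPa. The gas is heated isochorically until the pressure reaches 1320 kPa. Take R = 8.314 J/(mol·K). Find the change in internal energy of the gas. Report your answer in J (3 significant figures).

Constant volume ⇒ W = 0, so Q = ΔU = nCᵥΔT with Cᵥ = 3R/2 = 12.47 J/(mol·K).
At constant V, T₂/T₁ = P₂/P₁ ⇒ ΔT = T₁(P₂/P₁ − 1) = 498·(1320/946 − 1) = 196.9 K.
ΔU = (3.04)(12.47)(196.9) = 7464 J.

ΔU ≈ 7460 J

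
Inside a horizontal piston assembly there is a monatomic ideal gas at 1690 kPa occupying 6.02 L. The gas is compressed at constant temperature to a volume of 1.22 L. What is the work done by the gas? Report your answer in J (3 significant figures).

W ≈ -16200 J

Isothermal: W = nRT ln(V₂/V₁) = P₁V₁ ln(V₂/V₁).
P₁V₁ = (1690 kPa)(6.02 L) = 10174 J.
W = 10174 × ln(1.22/6.02) = 10174 × -1.596
W_by_gas = -16240 J.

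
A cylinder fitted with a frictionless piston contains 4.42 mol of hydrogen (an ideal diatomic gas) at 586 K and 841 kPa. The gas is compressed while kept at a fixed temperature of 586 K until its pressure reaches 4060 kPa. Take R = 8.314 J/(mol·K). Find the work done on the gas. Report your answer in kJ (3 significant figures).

W ≈ 33.9 kJ

Isothermal process: W = nRT ln(V₂/V₁) = nRT ln(P₁/P₂).
W = (4.42)(8.314)(586) × ln(841/4060)
  = 21534 × ln(0.2071) = 21534 × -1.574
W_by_gas = -33902 J; work on gas = −W_by = 33902 J.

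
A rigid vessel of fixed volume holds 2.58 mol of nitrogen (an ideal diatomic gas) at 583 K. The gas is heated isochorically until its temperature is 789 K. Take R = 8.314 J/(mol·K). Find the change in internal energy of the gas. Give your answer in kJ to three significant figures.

ΔU ≈ 11.0 kJ

Constant volume ⇒ W = 0, so Q = ΔU = nCᵥΔT with Cᵥ = 5R/2 = 20.79 J/(mol·K).
ΔU = (2.58)(20.79)(789 − 583) = 11047 J.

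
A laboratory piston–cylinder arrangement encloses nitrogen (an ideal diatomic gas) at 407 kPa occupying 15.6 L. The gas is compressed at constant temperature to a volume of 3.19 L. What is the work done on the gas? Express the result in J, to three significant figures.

Isothermal: W = nRT ln(V₂/V₁) = P₁V₁ ln(V₂/V₁).
P₁V₁ = (407 kPa)(15.6 L) = 6349 J.
W = 6349 × ln(3.19/15.6) = 6349 × -1.587
W_by_gas = -10078 J; work on gas = −W_by = 10078 J.

W ≈ 10100 J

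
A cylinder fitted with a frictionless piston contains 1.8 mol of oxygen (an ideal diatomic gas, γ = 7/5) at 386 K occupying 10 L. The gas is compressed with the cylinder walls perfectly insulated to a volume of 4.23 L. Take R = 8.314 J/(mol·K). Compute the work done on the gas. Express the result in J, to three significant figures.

W ≈ 5930 J

Adiabatic: TV^(γ−1) = const with γ = 7/5.
T₂ = T₁ (V₁/V₂)^(γ−1) = 386 × (10/4.23)^0.4 = 386 × 1.411 = 544.6 K.
W_by = nCᵥ(T₁ − T₂) = (1.8)(20.79)(386 − 544.6) = -5932 J.
Work on gas = −W_by = 5932 J.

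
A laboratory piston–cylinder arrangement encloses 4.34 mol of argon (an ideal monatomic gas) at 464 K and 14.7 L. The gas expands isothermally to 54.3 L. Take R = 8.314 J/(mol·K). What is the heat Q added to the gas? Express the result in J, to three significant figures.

Isothermal ⇒ ΔU = 0, so Q = W = nRT ln(V₂/V₁).
Q = (4.34)(8.314)(464) ln(54.3/14.7) = 16742 × 1.307 = 21877 J.

Q ≈ 21900 J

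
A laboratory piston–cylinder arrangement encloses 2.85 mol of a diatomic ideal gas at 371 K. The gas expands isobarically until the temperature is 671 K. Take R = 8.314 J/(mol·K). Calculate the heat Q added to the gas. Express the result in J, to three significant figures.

Q ≈ 24900 J

Isobaric: W = nRΔT = (2.85)(8.314)(300) = 7108 J.
ΔU = nCᵥΔT with Cᵥ = 5R/2: ΔU = (2.85)(20.79)(300) = 17771 J.
Q = ΔU + W = 17771 + 7108 = 24880 J.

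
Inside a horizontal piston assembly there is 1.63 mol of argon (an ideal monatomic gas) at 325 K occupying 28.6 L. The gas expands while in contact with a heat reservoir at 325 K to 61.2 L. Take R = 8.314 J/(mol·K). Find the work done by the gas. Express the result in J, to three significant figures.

W ≈ 3350 J

Isothermal: W = nRT ln(V₂/V₁).
W = (1.63)(8.314)(325) × ln(61.2/28.6)
  = 4404 × 0.7607
W_by_gas = 3351 J.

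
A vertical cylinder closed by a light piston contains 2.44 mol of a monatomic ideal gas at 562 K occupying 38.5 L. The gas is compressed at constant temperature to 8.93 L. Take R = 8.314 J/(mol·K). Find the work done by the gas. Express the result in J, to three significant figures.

Isothermal: W = nRT ln(V₂/V₁).
W = (2.44)(8.314)(562) × ln(8.93/38.5)
  = 11401 × -1.461
W_by_gas = -16659 J.

W ≈ -16700 J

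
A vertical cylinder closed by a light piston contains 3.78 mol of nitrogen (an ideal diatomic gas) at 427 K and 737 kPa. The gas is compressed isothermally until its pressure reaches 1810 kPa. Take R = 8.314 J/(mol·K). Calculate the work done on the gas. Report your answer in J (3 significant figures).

Isothermal process: W = nRT ln(V₂/V₁) = nRT ln(P₁/P₂).
W = (3.78)(8.314)(427) × ln(737/1810)
  = 13419 × ln(0.4072) = 13419 × -0.8985
W_by_gas = -12057 J; work on gas = −W_by = 12057 J.

W ≈ 12100 J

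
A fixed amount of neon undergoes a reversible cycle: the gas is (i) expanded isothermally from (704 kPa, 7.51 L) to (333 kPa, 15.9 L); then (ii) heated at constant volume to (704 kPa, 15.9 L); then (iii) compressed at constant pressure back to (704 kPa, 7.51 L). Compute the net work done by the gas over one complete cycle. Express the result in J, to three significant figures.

Leg (i): W = PᵢVᵢ ln(V_f/Vᵢ) = (5287) ln(15.9/7.51) = 3966 J.
Leg (ii): W = 0.
Leg (iii): W = PΔV = (704)(7.51 − 15.9) = -5907 J.
W_net = 3966 − 5907 = -1941 J.

W_net ≈ -1940 J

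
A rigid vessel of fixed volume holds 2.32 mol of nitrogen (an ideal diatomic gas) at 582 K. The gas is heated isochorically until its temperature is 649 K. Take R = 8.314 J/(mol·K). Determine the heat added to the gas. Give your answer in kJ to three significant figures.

Constant volume ⇒ W = 0, so Q = ΔU = nCᵥΔT with Cᵥ = 5R/2 = 20.79 J/(mol·K).
ΔU = (2.32)(20.79)(649 − 582) = 3231 J.

Q ≈ 3.23 kJ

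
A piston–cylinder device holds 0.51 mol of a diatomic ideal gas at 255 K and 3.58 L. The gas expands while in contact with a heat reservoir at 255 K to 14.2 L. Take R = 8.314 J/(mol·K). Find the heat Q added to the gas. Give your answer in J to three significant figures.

Q ≈ 1490 J

Isothermal ⇒ ΔU = 0, so Q = W = nRT ln(V₂/V₁).
Q = (0.51)(8.314)(255) ln(14.2/3.58) = 1081 × 1.378 = 1490 J.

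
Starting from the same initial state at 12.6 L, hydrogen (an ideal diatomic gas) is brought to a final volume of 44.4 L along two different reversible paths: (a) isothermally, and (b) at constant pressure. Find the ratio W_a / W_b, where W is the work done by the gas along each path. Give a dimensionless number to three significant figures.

W_a / W_b ≈ 0.499

Path (a) isothermal: W = P₁V₁ ln(V₂/V₁) → W_a/(P₁V₁) = 1.26.
Path (b) isobaric: W = P₁(V₂ − V₁) → W_b/(P₁V₁) = 2.524.
W_a / W_b = 1.26 / 2.524 = 0.4991.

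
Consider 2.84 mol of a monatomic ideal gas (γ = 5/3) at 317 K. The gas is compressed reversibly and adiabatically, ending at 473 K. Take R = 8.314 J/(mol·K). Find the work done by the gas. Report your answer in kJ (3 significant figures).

Adiabatic ⇒ Q = 0, so W_by = −ΔU = nCᵥ(T₁ − T₂).
Cᵥ = 3R/2 = 12.47 J/(mol·K).
W = (2.84)(12.47)(317 − 473) = -5525 J.

W ≈ -5.53 kJ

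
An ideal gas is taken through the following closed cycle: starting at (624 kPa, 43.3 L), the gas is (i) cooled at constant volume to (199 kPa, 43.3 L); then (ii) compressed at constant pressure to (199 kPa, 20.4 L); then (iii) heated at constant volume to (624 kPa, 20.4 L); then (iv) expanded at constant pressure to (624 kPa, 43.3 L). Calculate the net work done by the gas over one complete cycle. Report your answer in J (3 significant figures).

Constant-volume legs do no work.
W(ii) = (199)(20.4 − 43.3) = -4557 J; W(iv) = (624)(43.3 − 20.4) = 14290 J.
W_net = -4557 + 14290 = 9732 J (the clockwise enclosed area).

W_net ≈ 9730 J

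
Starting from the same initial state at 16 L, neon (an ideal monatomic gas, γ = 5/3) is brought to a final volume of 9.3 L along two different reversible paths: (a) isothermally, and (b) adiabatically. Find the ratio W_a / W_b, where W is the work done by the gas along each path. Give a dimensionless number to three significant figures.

W_a / W_b ≈ 0.830

Path (a) isothermal: W = P₁V₁ ln(V₂/V₁) → W_a/(P₁V₁) = -0.5426.
Path (b) adiabatic: W = P₁V₁(1 − (V₁/V₂)^(γ−1))/(γ−1) → W_b/(P₁V₁) = -0.6537.
W_a / W_b = -0.5426 / -0.6537 = 0.83.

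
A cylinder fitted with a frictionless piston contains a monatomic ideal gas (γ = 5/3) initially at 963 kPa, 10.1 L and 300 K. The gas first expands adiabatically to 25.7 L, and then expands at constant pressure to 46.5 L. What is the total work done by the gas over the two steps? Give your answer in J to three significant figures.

W_total ≈ 11000 J

Step 1 (adiabatic): W = (P₁V₁ − P₂V₂)/(γ−1) = (9726 − 5218)/0.667 = 6762 J.
After step 1: P = 203.1 kPa, V = 25.7 L, T = 161 K.
Step 2 (isobaric): W = PΔV = (203.1 kPa)(46.5 − 25.7 L) = 4223 J.
W_total = 6762 + 4223 = 10985 J.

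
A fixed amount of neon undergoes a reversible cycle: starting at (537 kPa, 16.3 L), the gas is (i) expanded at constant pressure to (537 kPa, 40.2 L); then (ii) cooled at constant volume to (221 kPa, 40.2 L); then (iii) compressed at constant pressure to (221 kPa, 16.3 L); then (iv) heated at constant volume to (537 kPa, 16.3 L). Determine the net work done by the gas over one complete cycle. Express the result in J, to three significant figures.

Constant-volume legs do no work.
W(i) = (537)(40.2 − 16.3) = 12834 J; W(iii) = (221)(16.3 − 40.2) = -5282 J.
W_net = 12834 − 5282 = 7552 J (the clockwise enclosed area).

W_net ≈ 7550 J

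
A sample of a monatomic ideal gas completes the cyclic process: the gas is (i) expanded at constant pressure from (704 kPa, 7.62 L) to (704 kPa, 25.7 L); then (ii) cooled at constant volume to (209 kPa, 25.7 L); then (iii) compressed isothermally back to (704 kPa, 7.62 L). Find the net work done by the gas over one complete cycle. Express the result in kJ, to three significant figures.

Leg (i): W = PΔV = (704)(25.7 − 7.62) = 12728 J.
Leg (ii): W = 0.
Leg (iii): W = PᵢVᵢ ln(V_f/Vᵢ) = (5371) ln(7.62/25.7) = -6530 J.
W_net = 12728 − 6530 = 6198 J.

W_net ≈ 6.20 kJ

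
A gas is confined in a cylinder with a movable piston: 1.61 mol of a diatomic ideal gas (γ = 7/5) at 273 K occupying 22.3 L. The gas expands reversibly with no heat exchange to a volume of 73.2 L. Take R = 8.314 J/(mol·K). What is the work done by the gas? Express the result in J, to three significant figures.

Adiabatic: TV^(γ−1) = const with γ = 7/5.
T₂ = T₁ (V₁/V₂)^(γ−1) = 273 × (22.3/73.2)^0.4 = 273 × 0.6216 = 169.7 K.
W_by = nCᵥ(T₁ − T₂) = (1.61)(20.79)(273 − 169.7) = 3457 J.

W ≈ 3460 J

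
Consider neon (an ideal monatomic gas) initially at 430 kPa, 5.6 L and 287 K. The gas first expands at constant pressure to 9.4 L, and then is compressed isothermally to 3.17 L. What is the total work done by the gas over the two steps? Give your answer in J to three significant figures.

Step 1 (isobaric): W = PΔV = (430 kPa)(9.4 − 5.6 L) = 1634 J.
After step 1: P = 430 kPa, V = 9.4 L, T = 481.8 K.
Step 2 (isothermal): W = P₁V₁ ln(V₂/V₁) = (4042) ln(3.17/9.4) = -4394 J.
W_total = 1634 − 4394 = -2760 J.

W_total ≈ -2760 J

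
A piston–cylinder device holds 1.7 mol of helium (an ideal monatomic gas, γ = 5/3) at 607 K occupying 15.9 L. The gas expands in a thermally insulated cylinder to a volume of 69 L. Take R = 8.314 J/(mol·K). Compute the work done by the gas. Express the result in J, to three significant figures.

W ≈ 8030 J

Adiabatic: TV^(γ−1) = const with γ = 5/3.
T₂ = T₁ (V₁/V₂)^(γ−1) = 607 × (15.9/69)^0.667 = 607 × 0.3759 = 228.2 K.
W_by = nCᵥ(T₁ − T₂) = (1.7)(12.47)(607 − 228.2) = 8032 J.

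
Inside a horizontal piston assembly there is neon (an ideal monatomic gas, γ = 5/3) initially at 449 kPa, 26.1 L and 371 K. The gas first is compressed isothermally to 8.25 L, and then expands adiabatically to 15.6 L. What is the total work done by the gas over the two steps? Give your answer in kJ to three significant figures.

Step 1 (isothermal): W = P₁V₁ ln(V₂/V₁) = (11719) ln(8.25/26.1) = -13497 J.
After step 1: P = 1420 kPa, V = 8.25 L, T = 371 K.
Step 2 (adiabatic): W = (P₁V₁ − P₂V₂)/(γ−1) = (11719 − 7664)/0.667 = 6083 J.
W_total = -13497 + 6083 = -7414 J.

W_total ≈ -7.41 kJ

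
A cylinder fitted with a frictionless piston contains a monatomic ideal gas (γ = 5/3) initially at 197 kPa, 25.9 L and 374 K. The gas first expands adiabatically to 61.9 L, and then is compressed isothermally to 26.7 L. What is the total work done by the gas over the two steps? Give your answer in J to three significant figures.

W_total ≈ 972 J

Step 1 (adiabatic): W = (P₁V₁ − P₂V₂)/(γ−1) = (5102 − 2854)/0.667 = 3372 J.
After step 1: P = 46.11 kPa, V = 61.9 L, T = 209.2 K.
Step 2 (isothermal): W = P₁V₁ ln(V₂/V₁) = (2854) ln(26.7/61.9) = -2400 J.
W_total = 3372 − 2400 = 971.9 J.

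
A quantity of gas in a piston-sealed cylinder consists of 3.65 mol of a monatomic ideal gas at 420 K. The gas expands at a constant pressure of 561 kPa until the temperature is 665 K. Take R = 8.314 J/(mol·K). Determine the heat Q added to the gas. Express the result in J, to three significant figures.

Isobaric: W = nRΔT = (3.65)(8.314)(245) = 7435 J.
ΔU = nCᵥΔT with Cᵥ = 3R/2: ΔU = (3.65)(12.47)(245) = 11152 J.
Q = ΔU + W = 11152 + 7435 = 18587 J.

Q ≈ 18600 J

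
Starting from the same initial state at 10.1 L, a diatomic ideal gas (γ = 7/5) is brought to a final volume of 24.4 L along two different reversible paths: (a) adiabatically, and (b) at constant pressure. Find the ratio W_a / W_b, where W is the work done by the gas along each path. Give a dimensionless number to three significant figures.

W_a / W_b ≈ 0.525

Path (a) adiabatic: W = P₁V₁(1 − (V₁/V₂)^(γ−1))/(γ−1) → W_a/(P₁V₁) = 0.7432.
Path (b) isobaric: W = P₁(V₂ − V₁) → W_b/(P₁V₁) = 1.416.
W_a / W_b = 0.7432 / 1.416 = 0.5249.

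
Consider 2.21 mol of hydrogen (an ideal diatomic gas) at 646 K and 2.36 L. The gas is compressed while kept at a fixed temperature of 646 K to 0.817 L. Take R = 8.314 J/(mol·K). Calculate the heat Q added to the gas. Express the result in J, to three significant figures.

Isothermal ⇒ ΔU = 0, so Q = W = nRT ln(V₂/V₁).
Q = (2.21)(8.314)(646) ln(0.817/2.36) = 11870 × -1.061 = -12591 J.

Q ≈ -12600 J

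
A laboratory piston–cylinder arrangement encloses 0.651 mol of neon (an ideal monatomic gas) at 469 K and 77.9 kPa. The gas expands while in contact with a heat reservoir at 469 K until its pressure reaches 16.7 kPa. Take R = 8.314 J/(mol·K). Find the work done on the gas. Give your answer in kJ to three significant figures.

Isothermal process: W = nRT ln(V₂/V₁) = nRT ln(P₁/P₂).
W = (0.651)(8.314)(469) × ln(77.9/16.7)
  = 2538 × ln(4.665) = 2538 × 1.54
W_by_gas = 3909 J; work on gas = −W_by = -3909 J.

W ≈ -3.91 kJ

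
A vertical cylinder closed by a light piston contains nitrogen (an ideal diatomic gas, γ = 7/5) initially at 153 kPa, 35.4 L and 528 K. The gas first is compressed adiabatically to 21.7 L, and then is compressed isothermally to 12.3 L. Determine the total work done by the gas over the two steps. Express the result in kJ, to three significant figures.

W_total ≈ -6.67 kJ

Step 1 (adiabatic): W = (P₁V₁ − P₂V₂)/(γ−1) = (5416 − 6587)/0.4 = -2928 J.
After step 1: P = 303.6 kPa, V = 21.7 L, T = 642.2 K.
Step 2 (isothermal): W = P₁V₁ ln(V₂/V₁) = (6587) ln(12.3/21.7) = -3740 J.
W_total = -2928 − 3740 = -6668 J.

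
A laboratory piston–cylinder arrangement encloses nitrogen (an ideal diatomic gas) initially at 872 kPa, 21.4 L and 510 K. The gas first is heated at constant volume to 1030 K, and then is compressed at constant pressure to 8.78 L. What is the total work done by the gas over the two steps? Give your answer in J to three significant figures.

W_total ≈ -22200 J

Step 1 (isochoric): W = 0 (constant volume).
After step 1: P = 1761 kPa (V unchanged).
Step 2 (isobaric): W = PΔV = (1761 kPa)(8.78 − 21.4 L) = -22225 J.
W_total = 0 − 22225 = -22225 J.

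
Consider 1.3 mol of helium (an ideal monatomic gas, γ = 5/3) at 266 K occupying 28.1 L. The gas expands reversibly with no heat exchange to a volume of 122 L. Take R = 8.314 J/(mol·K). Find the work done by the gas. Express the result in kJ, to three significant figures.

W ≈ 2.69 kJ

Adiabatic: TV^(γ−1) = const with γ = 5/3.
T₂ = T₁ (V₁/V₂)^(γ−1) = 266 × (28.1/122)^0.667 = 266 × 0.3757 = 99.95 K.
W_by = nCᵥ(T₁ − T₂) = (1.3)(12.47)(266 − 99.95) = 2692 J.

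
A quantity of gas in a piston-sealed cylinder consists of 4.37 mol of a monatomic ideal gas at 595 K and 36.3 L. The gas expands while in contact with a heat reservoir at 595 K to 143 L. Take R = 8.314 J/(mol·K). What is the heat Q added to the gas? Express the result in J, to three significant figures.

Q ≈ 29600 J

Isothermal ⇒ ΔU = 0, so Q = W = nRT ln(V₂/V₁).
Q = (4.37)(8.314)(595) ln(143/36.3) = 21618 × 1.371 = 29638 J.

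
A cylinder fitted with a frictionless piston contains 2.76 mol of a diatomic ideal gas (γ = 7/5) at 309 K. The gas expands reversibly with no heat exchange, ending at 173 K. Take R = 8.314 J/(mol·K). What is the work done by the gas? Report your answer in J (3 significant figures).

W ≈ 7800 J

Adiabatic ⇒ Q = 0, so W_by = −ΔU = nCᵥ(T₁ − T₂).
Cᵥ = 5R/2 = 20.79 J/(mol·K).
W = (2.76)(20.79)(309 − 173) = 7802 J.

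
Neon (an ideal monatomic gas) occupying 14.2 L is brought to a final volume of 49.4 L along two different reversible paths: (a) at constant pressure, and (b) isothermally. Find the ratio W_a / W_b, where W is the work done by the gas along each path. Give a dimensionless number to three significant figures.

Path (a) isobaric: W = P₁(V₂ − V₁) → W_a/(P₁V₁) = 2.479.
Path (b) isothermal: W = P₁V₁ ln(V₂/V₁) → W_b/(P₁V₁) = 1.247.
W_a / W_b = 2.479 / 1.247 = 1.988.

W_a / W_b ≈ 1.99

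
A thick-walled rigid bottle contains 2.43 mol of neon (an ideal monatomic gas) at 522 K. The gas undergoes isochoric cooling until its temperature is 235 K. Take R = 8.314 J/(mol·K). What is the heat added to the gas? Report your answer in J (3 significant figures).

Constant volume ⇒ W = 0, so Q = ΔU = nCᵥΔT with Cᵥ = 3R/2 = 12.47 J/(mol·K).
ΔU = (2.43)(12.47)(235 − 522) = -8697 J.

Q ≈ -8700 J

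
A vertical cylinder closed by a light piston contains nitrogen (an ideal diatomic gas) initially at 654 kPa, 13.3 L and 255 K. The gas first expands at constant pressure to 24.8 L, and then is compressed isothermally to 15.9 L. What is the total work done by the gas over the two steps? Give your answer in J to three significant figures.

W_total ≈ 311 J

Step 1 (isobaric): W = PΔV = (654 kPa)(24.8 − 13.3 L) = 7521 J.
After step 1: P = 654 kPa, V = 24.8 L, T = 475.5 K.
Step 2 (isothermal): W = P₁V₁ ln(V₂/V₁) = (16219) ln(15.9/24.8) = -7210 J.
W_total = 7521 − 7210 = 311.2 J.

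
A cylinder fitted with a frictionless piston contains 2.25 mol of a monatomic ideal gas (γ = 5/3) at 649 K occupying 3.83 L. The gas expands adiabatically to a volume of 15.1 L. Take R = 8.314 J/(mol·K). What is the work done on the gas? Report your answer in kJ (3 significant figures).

W ≈ -10.9 kJ

Adiabatic: TV^(γ−1) = const with γ = 5/3.
T₂ = T₁ (V₁/V₂)^(γ−1) = 649 × (3.83/15.1)^0.667 = 649 × 0.4007 = 260.1 K.
W_by = nCᵥ(T₁ − T₂) = (2.25)(12.47)(649 − 260.1) = 10914 J.
Work on gas = −W_by = -10914 J.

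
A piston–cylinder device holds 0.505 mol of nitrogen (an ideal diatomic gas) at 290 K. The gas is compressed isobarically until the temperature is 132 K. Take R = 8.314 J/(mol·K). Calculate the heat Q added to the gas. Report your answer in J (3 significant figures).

Q ≈ -2320 J

Isobaric: W = nRΔT = (0.505)(8.314)(-158) = -663.4 J.
ΔU = nCᵥΔT with Cᵥ = 5R/2: ΔU = (0.505)(20.79)(-158) = -1658 J.
Q = ΔU + W = -1658 − 663.4 = -2322 J.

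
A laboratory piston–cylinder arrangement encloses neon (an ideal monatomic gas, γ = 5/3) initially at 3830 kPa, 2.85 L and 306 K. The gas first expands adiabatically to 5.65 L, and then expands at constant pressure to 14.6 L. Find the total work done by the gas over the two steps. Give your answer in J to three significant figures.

W_total ≈ 17000 J

Step 1 (adiabatic): W = (P₁V₁ − P₂V₂)/(γ−1) = (10916 − 6917)/0.667 = 5998 J.
After step 1: P = 1224 kPa, V = 5.65 L, T = 193.9 K.
Step 2 (isobaric): W = PΔV = (1224 kPa)(14.6 − 5.65 L) = 10957 J.
W_total = 5998 + 10957 = 16955 J.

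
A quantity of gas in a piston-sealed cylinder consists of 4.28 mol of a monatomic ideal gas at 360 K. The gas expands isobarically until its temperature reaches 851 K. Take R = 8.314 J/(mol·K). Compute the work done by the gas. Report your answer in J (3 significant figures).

Isobaric: W = P ΔV = nR ΔT.
W = (4.28)(8.314)(851 − 360) = 17472 J.

W ≈ 17500 J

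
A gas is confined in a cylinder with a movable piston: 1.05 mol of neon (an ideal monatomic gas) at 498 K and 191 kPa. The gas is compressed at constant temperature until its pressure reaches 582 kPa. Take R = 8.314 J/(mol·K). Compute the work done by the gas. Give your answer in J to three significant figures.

Isothermal process: W = nRT ln(V₂/V₁) = nRT ln(P₁/P₂).
W = (1.05)(8.314)(498) × ln(191/582)
  = 4347 × ln(0.3282) = 4347 × -1.114
W_by_gas = -4844 J.

W ≈ -4840 J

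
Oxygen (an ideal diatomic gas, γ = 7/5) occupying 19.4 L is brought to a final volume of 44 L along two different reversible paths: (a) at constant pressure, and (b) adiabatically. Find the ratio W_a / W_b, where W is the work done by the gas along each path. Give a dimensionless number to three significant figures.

W_a / W_b ≈ 1.82

Path (a) isobaric: W = P₁(V₂ − V₁) → W_a/(P₁V₁) = 1.268.
Path (b) adiabatic: W = P₁V₁(1 − (V₁/V₂)^(γ−1))/(γ−1) → W_b/(P₁V₁) = 0.6983.
W_a / W_b = 1.268 / 0.6983 = 1.816.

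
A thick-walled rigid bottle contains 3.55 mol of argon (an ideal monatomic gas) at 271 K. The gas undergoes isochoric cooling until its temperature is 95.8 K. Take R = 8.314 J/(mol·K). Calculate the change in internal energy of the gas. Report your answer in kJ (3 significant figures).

ΔU ≈ -7.76 kJ

Constant volume ⇒ W = 0, so Q = ΔU = nCᵥΔT with Cᵥ = 3R/2 = 12.47 J/(mol·K).
ΔU = (3.55)(12.47)(95.8 − 271) = -7756 J.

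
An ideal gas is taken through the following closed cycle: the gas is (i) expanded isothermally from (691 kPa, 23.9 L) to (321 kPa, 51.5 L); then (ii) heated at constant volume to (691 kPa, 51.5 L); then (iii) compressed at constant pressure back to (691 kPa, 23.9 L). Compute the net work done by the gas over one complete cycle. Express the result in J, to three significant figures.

W_net ≈ -6390 J

Leg (i): W = PᵢVᵢ ln(V_f/Vᵢ) = (16515) ln(51.5/23.9) = 12679 J.
Leg (ii): W = 0.
Leg (iii): W = PΔV = (691)(23.9 − 51.5) = -19072 J.
W_net = 12679 − 19072 = -6393 J.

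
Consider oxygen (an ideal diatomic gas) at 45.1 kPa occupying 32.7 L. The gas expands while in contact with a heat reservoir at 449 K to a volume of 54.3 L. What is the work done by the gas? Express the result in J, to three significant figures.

W ≈ 748 J

Isothermal: W = nRT ln(V₂/V₁) = P₁V₁ ln(V₂/V₁).
P₁V₁ = (45.1 kPa)(32.7 L) = 1475 J.
W = 1475 × ln(54.3/32.7) = 1475 × 0.5071
W_by_gas = 747.9 J.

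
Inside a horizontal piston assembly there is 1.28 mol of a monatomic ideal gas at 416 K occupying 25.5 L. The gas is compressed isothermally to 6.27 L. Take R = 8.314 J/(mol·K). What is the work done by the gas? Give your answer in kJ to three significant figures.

W ≈ -6.21 kJ

Isothermal: W = nRT ln(V₂/V₁).
W = (1.28)(8.314)(416) × ln(6.27/25.5)
  = 4427 × -1.403
W_by_gas = -6211 J.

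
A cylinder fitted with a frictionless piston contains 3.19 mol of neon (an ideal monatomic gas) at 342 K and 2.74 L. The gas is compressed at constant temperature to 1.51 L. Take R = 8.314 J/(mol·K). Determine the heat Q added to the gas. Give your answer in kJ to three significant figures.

Q ≈ -5.40 kJ

Isothermal ⇒ ΔU = 0, so Q = W = nRT ln(V₂/V₁).
Q = (3.19)(8.314)(342) ln(1.51/2.74) = 9070 × -0.5958 = -5405 J.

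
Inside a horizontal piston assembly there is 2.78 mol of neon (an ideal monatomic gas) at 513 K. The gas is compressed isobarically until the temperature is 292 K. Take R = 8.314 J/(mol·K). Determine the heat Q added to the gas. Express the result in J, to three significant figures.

Q ≈ -12800 J

Isobaric: W = nRΔT = (2.78)(8.314)(-221) = -5108 J.
ΔU = nCᵥΔT with Cᵥ = 3R/2: ΔU = (2.78)(12.47)(-221) = -7662 J.
Q = ΔU + W = -7662 − 5108 = -12770 J.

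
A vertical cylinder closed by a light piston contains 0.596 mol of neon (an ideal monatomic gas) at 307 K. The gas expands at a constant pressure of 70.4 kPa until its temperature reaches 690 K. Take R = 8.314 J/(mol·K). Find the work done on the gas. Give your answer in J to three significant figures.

Isobaric: W = P ΔV = nR ΔT.
W = (0.596)(8.314)(690 − 307) = 1898 J.
Work on gas = −W_by = -1898 J.

W ≈ -1900 J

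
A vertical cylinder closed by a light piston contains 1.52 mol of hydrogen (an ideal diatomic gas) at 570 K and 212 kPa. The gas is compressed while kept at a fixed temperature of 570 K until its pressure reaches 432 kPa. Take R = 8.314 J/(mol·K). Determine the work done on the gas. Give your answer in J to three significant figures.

Isothermal process: W = nRT ln(V₂/V₁) = nRT ln(P₁/P₂).
W = (1.52)(8.314)(570) × ln(212/432)
  = 7203 × ln(0.4907) = 7203 × -0.7118
W_by_gas = -5128 J; work on gas = −W_by = 5128 J.

W ≈ 5130 J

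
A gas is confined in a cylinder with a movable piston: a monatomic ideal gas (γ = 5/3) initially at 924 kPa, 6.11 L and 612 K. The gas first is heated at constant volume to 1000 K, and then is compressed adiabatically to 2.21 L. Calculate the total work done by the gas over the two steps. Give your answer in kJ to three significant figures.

Step 1 (isochoric): W = 0 (constant volume).
After step 1: P = 1510 kPa (V unchanged).
Step 2 (adiabatic): W = (P₁V₁ − P₂V₂)/(γ−1) = (9225 − 18172)/0.667 = -13420 J.
W_total = 0 − 13420 = -13420 J.

W_total ≈ -13.4 kJ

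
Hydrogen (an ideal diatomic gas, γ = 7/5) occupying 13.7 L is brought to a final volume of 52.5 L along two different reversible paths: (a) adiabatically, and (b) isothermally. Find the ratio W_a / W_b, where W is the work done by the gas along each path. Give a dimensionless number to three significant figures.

W_a / W_b ≈ 0.774

Path (a) adiabatic: W = P₁V₁(1 − (V₁/V₂)^(γ−1))/(γ−1) → W_a/(P₁V₁) = 1.039.
Path (b) isothermal: W = P₁V₁ ln(V₂/V₁) → W_b/(P₁V₁) = 1.343.
W_a / W_b = 1.039 / 1.343 = 0.7736.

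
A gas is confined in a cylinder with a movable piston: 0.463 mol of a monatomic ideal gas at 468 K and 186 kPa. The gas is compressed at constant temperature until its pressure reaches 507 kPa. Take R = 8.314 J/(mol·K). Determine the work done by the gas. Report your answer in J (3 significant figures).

W ≈ -1810 J

Isothermal process: W = nRT ln(V₂/V₁) = nRT ln(P₁/P₂).
W = (0.463)(8.314)(468) × ln(186/507)
  = 1802 × ln(0.3669) = 1802 × -1.003
W_by_gas = -1806 J.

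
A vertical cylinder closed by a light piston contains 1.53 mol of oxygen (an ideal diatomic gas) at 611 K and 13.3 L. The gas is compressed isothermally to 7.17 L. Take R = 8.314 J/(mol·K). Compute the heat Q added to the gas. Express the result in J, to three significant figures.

Isothermal ⇒ ΔU = 0, so Q = W = nRT ln(V₂/V₁).
Q = (1.53)(8.314)(611) ln(7.17/13.3) = 7772 × -0.6179 = -4802 J.

Q ≈ -4800 J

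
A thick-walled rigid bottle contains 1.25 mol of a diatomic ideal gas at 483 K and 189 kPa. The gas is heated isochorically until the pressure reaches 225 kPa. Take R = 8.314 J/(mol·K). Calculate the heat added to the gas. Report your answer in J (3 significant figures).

Q ≈ 2390 J

Constant volume ⇒ W = 0, so Q = ΔU = nCᵥΔT with Cᵥ = 5R/2 = 20.79 J/(mol·K).
At constant V, T₂/T₁ = P₂/P₁ ⇒ ΔT = T₁(P₂/P₁ − 1) = 483·(225/189 − 1) = 92 K.
ΔU = (1.25)(20.79)(92) = 2390 J.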